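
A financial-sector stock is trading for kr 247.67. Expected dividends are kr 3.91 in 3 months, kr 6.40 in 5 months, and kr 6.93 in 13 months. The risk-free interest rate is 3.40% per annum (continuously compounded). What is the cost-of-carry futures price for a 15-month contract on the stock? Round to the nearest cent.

kr 240.82

PV(dividends) I = 3.91·e^(−0.0340·3/12) + 6.40·e^(−0.0340·5/12) + 6.93·e^(−0.0340·13/12)
I = 3.8769 + 6.3100 + 6.6794 = 16.8663
F = (S − I)·e^(rT) = (247.67 − 16.8663) · e^(0.0340·15/12)
= 230.8037 · e^0.042500 = 230.8037 × 1.043416 = kr 240.82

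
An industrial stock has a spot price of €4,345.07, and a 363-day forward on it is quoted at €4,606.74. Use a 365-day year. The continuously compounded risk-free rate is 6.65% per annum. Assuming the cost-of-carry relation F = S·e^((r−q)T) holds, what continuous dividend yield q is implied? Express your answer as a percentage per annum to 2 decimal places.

From F = S·e^((r−q)T): (r − q) = ln(F/S)/T
ln(4606.74/4345.07) = ln(1.060222) = 0.058478
(r − q) = 0.058478 / (363/365) = 0.058800
q = r − ln(F/S)/T = 0.0665 − 0.058800 = 0.007700
q = 0.77%

0.77%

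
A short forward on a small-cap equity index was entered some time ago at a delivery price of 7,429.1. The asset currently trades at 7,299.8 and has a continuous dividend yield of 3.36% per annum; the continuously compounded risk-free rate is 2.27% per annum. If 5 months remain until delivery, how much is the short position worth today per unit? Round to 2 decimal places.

Current fair forward for the remaining 5 months: F = S·e^((r − q)·T), (r − q) = 0.0227 − 0.0336 = -0.0109
F = 7299.8 · e^(-0.0109 × 5/12) = 7299.8 × 0.99546863 = 7266.7219
Value of long forward = (F − K)·e^(−rT) = (7266.7219 − 7429.1) · e^(−0.0227·5/12)
= -162.3781 × 0.99058626 = -160.85
Short position value = −(long value) = 160.85

160.85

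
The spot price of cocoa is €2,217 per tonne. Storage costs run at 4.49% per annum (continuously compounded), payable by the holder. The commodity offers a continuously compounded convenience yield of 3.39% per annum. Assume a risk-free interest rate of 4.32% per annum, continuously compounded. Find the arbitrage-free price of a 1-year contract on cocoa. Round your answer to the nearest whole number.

Net carry = r + u − y = 0.0432 + 0.0449 − 0.0339 = 0.0542
F = S·e^((r+u−y)T) = 2217 · e^(0.0542 × 1) = 2217 · e^0.054200
= 2217 × 1.055696 = €2,340 per tonne

€2,340 per tonne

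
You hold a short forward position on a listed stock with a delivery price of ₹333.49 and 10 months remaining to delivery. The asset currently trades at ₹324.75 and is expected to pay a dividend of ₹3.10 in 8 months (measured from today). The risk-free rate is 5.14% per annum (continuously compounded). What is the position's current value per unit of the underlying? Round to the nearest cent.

-₹2.25

PV(remaining dividends) I = 3.10·e^(−0.0514·8/12) = 2.9956
Current forward F = (S − I)·e^(rT) = (324.75 − 2.9956)·e^(0.0514·10/12) = 321.7544 × 1.043764 = 335.8357
Value (long) = (F − K)·e^(−rT) = (335.8357 − 333.49) × 0.958071 = 2.2473
Short position value = −(long value) = -₹2.25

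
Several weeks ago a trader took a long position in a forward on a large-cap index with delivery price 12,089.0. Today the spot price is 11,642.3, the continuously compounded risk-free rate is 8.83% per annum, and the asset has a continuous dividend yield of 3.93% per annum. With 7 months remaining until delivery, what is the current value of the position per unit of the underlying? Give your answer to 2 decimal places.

Current fair forward for the remaining 7 months: F = S·e^((r − q)·T), (r − q) = 0.0883 − 0.0393 = 0.0490
F = 11642.3 · e^(0.0490 × 7/12) = 11642.3 × 1.02899576 = 11979.8773
Value of long forward = (F − K)·e^(−rT) = (11979.8773 − 12089.0) · e^(−0.0883·7/12)
= -109.1227 × 0.94979573 = -103.64

-103.64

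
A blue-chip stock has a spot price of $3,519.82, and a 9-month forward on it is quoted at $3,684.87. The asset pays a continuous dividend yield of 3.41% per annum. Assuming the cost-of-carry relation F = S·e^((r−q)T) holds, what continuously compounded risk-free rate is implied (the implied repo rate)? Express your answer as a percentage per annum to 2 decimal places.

9.52%

From F = S·e^((r−q)T): (r − q) = ln(F/S)/T
ln(3684.87/3519.82) = ln(1.046892) = 0.045826
(r − q) = 0.045826 / (9/12) = 0.061101
r = ln(F/S)/T + q = 0.061101 + 0.0341 = 0.095201
r = 9.52%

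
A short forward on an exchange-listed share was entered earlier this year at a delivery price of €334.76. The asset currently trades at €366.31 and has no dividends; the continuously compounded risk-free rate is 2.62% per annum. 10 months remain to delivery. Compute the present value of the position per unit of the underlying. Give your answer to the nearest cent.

-€38.78

Current fair forward for the remaining 10 months: F = S·e^(r·T), r = 0.0262
F = 366.31 · e^(0.0262 × 10/12) = 366.31 × 1.022073 = 374.3956
Value of long forward = (F − K)·e^(−rT) = (374.3956 − 334.76) · e^(−0.0262·10/12)
= 39.6356 × 0.978403 = 38.78
Short position value = −(long value) = -€38.78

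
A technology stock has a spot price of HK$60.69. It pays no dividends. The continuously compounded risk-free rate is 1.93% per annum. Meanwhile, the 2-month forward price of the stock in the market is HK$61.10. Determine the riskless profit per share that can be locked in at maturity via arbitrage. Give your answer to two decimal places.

HK$0.21 per share

Fair forward: F* = S·e^(carry·T), with carry = r = 0.0193
F* = 60.69 · e^(0.0193 × 2/12) = 60.69 · e^0.003217 = 60.69 × 1.003222 = HK$60.8855
Market HK$61.10 > fair HK$60.8855: forward overpriced → cash-and-carry (buy spot, short the forward).
At maturity, profit = |F_mkt − F*| = |61.10 − 60.8855| = HK$0.21 per share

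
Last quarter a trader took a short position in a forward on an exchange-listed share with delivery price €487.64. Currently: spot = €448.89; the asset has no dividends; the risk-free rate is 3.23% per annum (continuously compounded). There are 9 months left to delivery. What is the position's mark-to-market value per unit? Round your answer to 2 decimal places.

Current fair forward for the remaining 9 months: F = S·e^(r·T), r = 0.0323
F = 448.89 · e^(0.0323 × 9/12) = 448.89 × 1.024521 = 459.8972
Value of long forward = (F − K)·e^(−rT) = (459.8972 − 487.64) · e^(−0.0323·9/12)
= -27.7428 × 0.976066 = -27.08
Short position value = −(long value) = €27.08

€27.08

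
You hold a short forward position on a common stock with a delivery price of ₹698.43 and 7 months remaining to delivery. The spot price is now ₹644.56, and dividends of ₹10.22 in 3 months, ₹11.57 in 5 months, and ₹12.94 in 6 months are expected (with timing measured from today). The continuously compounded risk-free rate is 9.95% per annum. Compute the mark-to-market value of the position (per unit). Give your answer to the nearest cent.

PV(remaining dividends) I = 10.22·e^(−0.0995·3/12) + 11.57·e^(−0.0995·5/12) + 12.94·e^(−0.0995·6/12) = 33.3810
Current forward F = (S − I)·e^(rT) = (644.56 − 33.3810)·e^(0.0995·7/12) = 611.1790 × 1.059759 = 647.7024
Value (long) = (F − K)·e^(−rT) = (647.7024 − 698.43) × 0.943611 = -47.8671
Short position value = −(long value) = ₹47.87

₹47.87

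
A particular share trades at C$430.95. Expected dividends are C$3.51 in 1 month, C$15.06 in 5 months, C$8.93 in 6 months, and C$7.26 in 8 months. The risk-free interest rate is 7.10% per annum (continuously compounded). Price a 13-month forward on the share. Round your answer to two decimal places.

PV(dividends) I = 3.51·e^(−0.0710·1/12) + 15.06·e^(−0.0710·5/12) + 8.93·e^(−0.0710·6/12) + 7.26·e^(−0.0710·8/12)
I = 3.4893 + 14.6210 + 8.6185 + 6.9244 = 33.6532
F = (S − I)·e^(rT) = (430.95 − 33.6532) · e^(0.0710·13/12)
= 397.2968 · e^0.076917 = 397.2968 × 1.079952 = C$429.06

C$429.06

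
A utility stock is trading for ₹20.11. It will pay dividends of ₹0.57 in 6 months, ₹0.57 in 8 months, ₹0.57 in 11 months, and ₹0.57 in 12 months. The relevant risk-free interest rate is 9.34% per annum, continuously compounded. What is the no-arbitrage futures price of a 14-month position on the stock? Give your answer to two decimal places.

PV(dividends) I = 0.57·e^(−0.0934·6/12) + 0.57·e^(−0.0934·8/12) + 0.57·e^(−0.0934·11/12) + 0.57·e^(−0.0934·12/12)
I = 0.5440 + 0.5356 + 0.5232 + 0.5192 = 2.1220
F = (S − I)·e^(rT) = (20.11 − 2.1220) · e^(0.0934·14/12)
= 17.9880 · e^0.108967 = 17.9880 × 1.115126 = ₹20.06

₹20.06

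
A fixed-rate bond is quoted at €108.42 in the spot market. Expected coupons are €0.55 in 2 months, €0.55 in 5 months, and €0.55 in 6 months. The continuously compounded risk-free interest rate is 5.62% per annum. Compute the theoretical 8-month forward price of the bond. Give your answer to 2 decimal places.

PV(coupons) I = 0.55·e^(−0.0562·2/12) + 0.55·e^(−0.0562·5/12) + 0.55·e^(−0.0562·6/12)
I = 0.5449 + 0.5373 + 0.5348 = 1.6170
F = (S − I)·e^(rT) = (108.42 − 1.6170) · e^(0.0562·8/12)
= 106.8030 · e^0.037467 = 106.8030 × 1.038178 = €110.88

€110.88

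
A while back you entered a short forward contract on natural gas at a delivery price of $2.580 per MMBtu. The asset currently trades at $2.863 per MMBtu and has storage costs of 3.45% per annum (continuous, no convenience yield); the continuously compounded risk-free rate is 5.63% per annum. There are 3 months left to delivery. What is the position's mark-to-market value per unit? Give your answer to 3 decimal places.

Current fair forward for the remaining 3 months: F = S·e^((r + u)·T), (r + u) = 0.0563 + 0.0345 = 0.0908
F = 2.863 · e^(0.0908 × 3/12) = 2.863 × 1.022960 = 2.9287
Value of long forward = (F − K)·e^(−rT) = (2.9287 − 2.580) · e^(−0.0563·3/12)
= 0.3487 × 0.986024 = 0.344
Short position value = −(long value) = -$0.344

-$0.344 per MMBtu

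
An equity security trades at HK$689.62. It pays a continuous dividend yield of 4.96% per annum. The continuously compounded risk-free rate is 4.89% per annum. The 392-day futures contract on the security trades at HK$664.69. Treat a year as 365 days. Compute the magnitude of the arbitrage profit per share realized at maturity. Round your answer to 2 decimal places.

HK$24.41 per share

Fair futures: F* = S·e^(carry·T), with carry = (r − q) = 0.0489 − 0.0496 = -0.0007
F* = 689.62 · e^(-0.0007 × 392/365) = 689.62 · e^-0.000752 = 689.62 × 0.999248 = HK$689.1014
Market HK$664.69 < fair HK$689.1014: forward underpriced → reverse cash-and-carry (short spot, go long the forward).
At maturity, profit = |F_mkt − F*| = |664.69 − 689.1014| = HK$24.41 per share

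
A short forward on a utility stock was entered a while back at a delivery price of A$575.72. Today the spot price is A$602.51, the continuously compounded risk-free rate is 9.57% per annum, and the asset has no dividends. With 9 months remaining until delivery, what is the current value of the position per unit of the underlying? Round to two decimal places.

Current fair forward for the remaining 9 months: F = S·e^(r·T), r = 0.0957
F = 602.51 · e^(0.0957 × 9/12) = 602.51 × 1.074414 = 647.3452
Value of long forward = (F − K)·e^(−rT) = (647.3452 − 575.72) · e^(−0.0957·9/12)
= 71.6252 × 0.930740 = 66.66
Short position value = −(long value) = -A$66.66

-A$66.66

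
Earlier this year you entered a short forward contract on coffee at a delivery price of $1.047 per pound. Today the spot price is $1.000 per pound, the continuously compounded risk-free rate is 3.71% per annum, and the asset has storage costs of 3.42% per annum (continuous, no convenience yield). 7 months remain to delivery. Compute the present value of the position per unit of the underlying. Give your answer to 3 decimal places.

Current fair forward for the remaining 7 months: F = S·e^((r + u)·T), (r + u) = 0.0371 + 0.0342 = 0.0713
F = 1.000 · e^(0.0713 × 7/12) = 1.000 × 1.042469 = 1.0425
Value of long forward = (F − K)·e^(−rT) = (1.0425 − 1.047) · e^(−0.0371·7/12)
= -0.0045 × 0.978591 = -0.004
Short position value = −(long value) = $0.004

$0.004 per pound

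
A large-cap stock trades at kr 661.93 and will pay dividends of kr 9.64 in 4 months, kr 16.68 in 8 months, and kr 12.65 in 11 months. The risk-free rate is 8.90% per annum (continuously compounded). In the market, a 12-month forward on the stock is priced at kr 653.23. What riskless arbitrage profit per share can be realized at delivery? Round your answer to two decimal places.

kr 30.16 per share

PV(dividends) I = 9.64·e^(−0.0890·4/12) + 16.68·e^(−0.0890·8/12) + 12.65·e^(−0.0890·11/12) = 36.7363
Fair forward F* = (S − I)·e^(rT) = (661.93 − 36.7363)·e^0.089000 = 625.1937 × 1.093081 = 683.3874
Market kr 653.23 < fair 683.3874: forward underpriced → reverse cash-and-carry (short the stock, invest proceeds at r, pay the dividends, go long the forward).
Profit at T = |F_mkt − F*| = |653.23 − 683.3874| = kr 30.16 per share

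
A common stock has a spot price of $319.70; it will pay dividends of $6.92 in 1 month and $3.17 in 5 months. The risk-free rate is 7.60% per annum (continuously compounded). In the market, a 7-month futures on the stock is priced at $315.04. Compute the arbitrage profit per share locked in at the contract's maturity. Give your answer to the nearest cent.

PV(dividends) I = 6.92·e^(−0.0760·1/12) + 3.17·e^(−0.0760·5/12) = 9.9475
Fair futures F* = (S − I)·e^(rT) = (319.70 − 9.9475)·e^0.044333 = 309.7525 × 1.045330 = 323.7936
Market $315.04 < fair 323.7936: forward underpriced → reverse cash-and-carry (short the stock, invest proceeds at r, pay the dividends, go long the forward).
Profit at T = |F_mkt − F*| = |315.04 − 323.7936| = $8.75 per share

$8.75 per share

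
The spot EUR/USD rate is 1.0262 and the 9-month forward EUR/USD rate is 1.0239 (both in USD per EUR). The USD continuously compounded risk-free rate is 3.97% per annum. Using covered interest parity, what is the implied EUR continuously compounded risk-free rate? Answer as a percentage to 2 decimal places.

4.27%

F = S·e^((r_USD − r_EUR)T) ⇒ r_EUR = r_USD − ln(F/S)/T
ln(1.0239/1.0262) = -0.002244; /(9/12) = -0.002992
r_EUR = 0.0397 + 0.002992 = 0.042692
r_EUR = 4.27%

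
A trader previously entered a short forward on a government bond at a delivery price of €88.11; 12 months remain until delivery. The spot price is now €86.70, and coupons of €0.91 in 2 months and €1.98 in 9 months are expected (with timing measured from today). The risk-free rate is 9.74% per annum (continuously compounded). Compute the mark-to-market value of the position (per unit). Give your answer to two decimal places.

PV(remaining coupons) I = 0.91·e^(−0.0974·2/12) + 1.98·e^(−0.0974·9/12) = 2.7359
Current forward F = (S − I)·e^(rT) = (86.70 − 2.7359)·e^(0.0974·12/12) = 83.9641 × 1.102301 = 92.5537
Value (long) = (F − K)·e^(−rT) = (92.5537 − 88.11) × 0.907193 = 4.0313
Short position value = −(long value) = -€4.03

-€4.03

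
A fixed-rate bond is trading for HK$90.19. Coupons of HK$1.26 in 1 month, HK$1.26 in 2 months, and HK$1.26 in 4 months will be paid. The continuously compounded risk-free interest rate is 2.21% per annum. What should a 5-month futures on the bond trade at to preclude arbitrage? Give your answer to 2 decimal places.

HK$87.23

PV(coupons) I = 1.26·e^(−0.0221·1/12) + 1.26·e^(−0.0221·2/12) + 1.26·e^(−0.0221·4/12)
I = 1.2577 + 1.2554 + 1.2508 = 3.7639
F = (S − I)·e^(rT) = (90.19 − 3.7639) · e^(0.0221·5/12)
= 86.4261 · e^0.009208 = 86.4261 × 1.009251 = HK$87.23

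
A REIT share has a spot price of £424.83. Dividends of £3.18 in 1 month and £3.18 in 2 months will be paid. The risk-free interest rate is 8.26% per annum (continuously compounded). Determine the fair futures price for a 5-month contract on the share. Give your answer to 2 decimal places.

£433.19

PV(dividends) I = 3.18·e^(−0.0826·1/12) + 3.18·e^(−0.0826·2/12)
I = 3.1582 + 3.1365 = 6.2947
F = (S − I)·e^(rT) = (424.83 − 6.2947) · e^(0.0826·5/12)
= 418.5353 · e^0.034417 = 418.5353 × 1.035016 = £433.19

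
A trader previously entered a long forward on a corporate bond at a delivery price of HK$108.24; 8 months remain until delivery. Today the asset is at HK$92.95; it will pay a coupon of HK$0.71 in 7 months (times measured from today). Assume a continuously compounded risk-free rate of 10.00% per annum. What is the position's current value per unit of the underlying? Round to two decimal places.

-HK$8.98

PV(remaining coupons) I = 0.71·e^(−0.1000·7/12) = 0.6698
Current forward F = (S − I)·e^(rT) = (92.95 − 0.6698)·e^(0.1000·8/12) = 92.2802 × 1.068939 = 98.6419
Value (long) = (F − K)·e^(−rT) = (98.6419 − 108.24) × 0.935507 = -8.9791
Value = -HK$8.98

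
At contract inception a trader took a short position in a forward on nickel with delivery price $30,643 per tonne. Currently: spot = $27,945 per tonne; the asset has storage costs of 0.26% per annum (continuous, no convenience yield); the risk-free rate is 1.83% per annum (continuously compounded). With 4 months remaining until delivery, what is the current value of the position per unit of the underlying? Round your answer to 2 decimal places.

Current fair forward for the remaining 4 months: F = S·e^((r + u)·T), (r + u) = 0.0183 + 0.0026 = 0.0209
F = 27945 · e^(0.0209 × 4/12) = 27945 × 1.00699099 = 28140.3632
Value of long forward = (F − K)·e^(−rT) = (28140.3632 − 30643) · e^(−0.0183·4/12)
= -2502.6368 × 0.99391857 = -2487.42
Short position value = −(long value) = $2487.42

$2487.42 per tonne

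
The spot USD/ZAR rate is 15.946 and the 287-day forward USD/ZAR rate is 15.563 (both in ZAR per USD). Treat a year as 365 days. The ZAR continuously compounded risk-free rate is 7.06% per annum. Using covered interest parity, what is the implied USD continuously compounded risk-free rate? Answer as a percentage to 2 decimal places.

F = S·e^((r_ZAR − r_USD)T) ⇒ r_USD = r_ZAR − ln(F/S)/T
ln(15.563/15.946) = -0.024312; /(287/365) = -0.030919
r_USD = 0.0706 + 0.030919 = 0.101519
r_USD = 10.15%

10.15%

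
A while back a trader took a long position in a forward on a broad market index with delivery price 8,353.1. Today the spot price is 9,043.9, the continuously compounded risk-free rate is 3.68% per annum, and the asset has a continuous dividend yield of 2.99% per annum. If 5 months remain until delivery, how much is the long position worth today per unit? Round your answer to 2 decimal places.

705.93

Current fair forward for the remaining 5 months: F = S·e^((r − q)·T), (r − q) = 0.0368 − 0.0299 = 0.0069
F = 9043.9 · e^(0.0069 × 5/12) = 9043.9 × 1.00287914 = 9069.9387
Value of long forward = (F − K)·e^(−rT) = (9069.9387 − 8353.1) · e^(−0.0368·5/12)
= 716.8387 × 0.98478362 = 705.93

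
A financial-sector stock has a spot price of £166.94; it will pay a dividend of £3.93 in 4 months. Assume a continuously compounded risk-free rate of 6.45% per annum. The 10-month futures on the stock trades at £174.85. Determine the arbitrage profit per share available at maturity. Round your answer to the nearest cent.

£2.75 per share

PV(dividends) I = 3.93·e^(−0.0645·4/12) = 3.8464
Fair futures F* = (S − I)·e^(rT) = (166.94 − 3.8464)·e^0.053750 = 163.0936 × 1.055221 = 172.0998
Market £174.85 > fair 172.0998: forward overpriced → cash-and-carry (borrow at r, buy the stock and collect the dividends, short the forward).
Profit at T = |F_mkt − F*| = |174.85 − 172.0998| = £2.75 per share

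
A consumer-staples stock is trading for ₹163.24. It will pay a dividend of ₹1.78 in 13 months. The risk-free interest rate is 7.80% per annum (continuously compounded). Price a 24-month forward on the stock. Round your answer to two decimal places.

₹188.89

PV(dividends) I = 1.78·e^(−0.0780·13/12)
I = 1.6358
F = (S − I)·e^(rT) = (163.24 − 1.6358) · e^(0.0780·24/12)
= 161.6042 · e^0.156000 = 161.6042 × 1.168826 = ₹188.89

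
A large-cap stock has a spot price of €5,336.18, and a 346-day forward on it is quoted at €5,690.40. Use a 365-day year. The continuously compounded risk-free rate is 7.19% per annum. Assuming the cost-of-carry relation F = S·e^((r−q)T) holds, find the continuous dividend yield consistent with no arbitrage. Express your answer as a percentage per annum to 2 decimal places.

0.41%

From F = S·e^((r−q)T): (r − q) = ln(F/S)/T
ln(5690.40/5336.18) = ln(1.066381) = 0.064271
(r − q) = 0.064271 / (346/365) = 0.067800
q = r − ln(F/S)/T = 0.0719 − 0.067800 = 0.004100
q = 0.41%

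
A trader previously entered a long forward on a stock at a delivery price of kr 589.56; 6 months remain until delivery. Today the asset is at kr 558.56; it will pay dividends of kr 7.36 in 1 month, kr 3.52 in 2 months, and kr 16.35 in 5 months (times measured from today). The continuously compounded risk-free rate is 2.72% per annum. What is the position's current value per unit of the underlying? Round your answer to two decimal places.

PV(remaining dividends) I = 7.36·e^(−0.0272·1/12) + 3.52·e^(−0.0272·2/12) + 16.35·e^(−0.0272·5/12) = 27.0132
Current forward F = (S − I)·e^(rT) = (558.56 − 27.0132)·e^(0.0272·6/12) = 531.5468 × 1.013693 = 538.8253
Value (long) = (F − K)·e^(−rT) = (538.8253 − 589.56) × 0.986492 = -50.0494
Value = -kr 50.05

-kr 50.05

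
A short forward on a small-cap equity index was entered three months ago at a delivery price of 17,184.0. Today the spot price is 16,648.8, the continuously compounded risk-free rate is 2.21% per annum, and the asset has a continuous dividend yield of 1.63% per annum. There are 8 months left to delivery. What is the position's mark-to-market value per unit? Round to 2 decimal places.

463.82

Current fair forward for the remaining 8 months: F = S·e^((r − q)·T), (r − q) = 0.0221 − 0.0163 = 0.0058
F = 16648.8 · e^(0.0058 × 8/12) = 16648.8 × 1.00387415 = 16713.2999
Value of long forward = (F − K)·e^(−rT) = (16713.2999 − 17184.0) · e^(−0.0221·8/12)
= -470.7001 × 0.98537467 = -463.82
Short position value = −(long value) = 463.82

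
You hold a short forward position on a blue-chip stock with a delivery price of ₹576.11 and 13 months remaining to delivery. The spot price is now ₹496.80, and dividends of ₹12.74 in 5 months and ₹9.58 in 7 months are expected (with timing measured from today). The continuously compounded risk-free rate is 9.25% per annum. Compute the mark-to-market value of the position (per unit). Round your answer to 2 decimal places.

₹45.71

PV(remaining dividends) I = 12.74·e^(−0.0925·5/12) + 9.58·e^(−0.0925·7/12) = 21.3351
Current forward F = (S − I)·e^(rT) = (496.80 − 21.3351)·e^(0.0925·13/12) = 475.4649 × 1.105401 = 525.5794
Value (long) = (F − K)·e^(−rT) = (525.5794 − 576.11) × 0.904649 = -45.7125
Short position value = −(long value) = ₹45.71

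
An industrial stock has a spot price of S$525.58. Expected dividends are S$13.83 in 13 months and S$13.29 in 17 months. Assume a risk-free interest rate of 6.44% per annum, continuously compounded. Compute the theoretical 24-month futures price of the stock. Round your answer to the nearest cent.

PV(dividends) I = 13.83·e^(−0.0644·13/12) + 13.29·e^(−0.0644·17/12)
I = 12.8980 + 12.1312 = 25.0292
F = (S − I)·e^(rT) = (525.58 − 25.0292) · e^(0.0644·24/12)
= 500.5508 · e^0.128800 = 500.5508 × 1.137463 = S$569.36

S$569.36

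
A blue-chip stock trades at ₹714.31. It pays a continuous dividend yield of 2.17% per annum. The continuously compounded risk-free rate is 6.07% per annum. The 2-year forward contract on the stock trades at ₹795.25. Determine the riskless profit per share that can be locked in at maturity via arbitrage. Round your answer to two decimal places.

Fair forward: F* = S·e^(carry·T), with carry = (r − q) = 0.0607 − 0.0217 = 0.0390
F* = 714.31 · e^(0.0390 × 2) = 714.31 · e^0.078000 = 714.31 × 1.081123 = ₹772.2570
Market ₹795.25 > fair ₹772.2570: forward overpriced → cash-and-carry (buy spot, short the forward).
At maturity, profit = |F_mkt − F*| = |795.25 − 772.2570| = ₹22.99 per share

₹22.99 per share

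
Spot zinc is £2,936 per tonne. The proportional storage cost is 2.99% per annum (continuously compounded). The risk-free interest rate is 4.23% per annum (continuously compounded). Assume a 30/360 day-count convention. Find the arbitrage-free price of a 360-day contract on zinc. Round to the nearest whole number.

£3,156 per tonne

Net carry = r + u − y = 0.0423 + 0.0299 − 0.0000 = 0.0722
F = S·e^((r+u−y)T) = 2936 · e^(0.0722 × 360/360) = 2936 · e^0.072200
= 2936 × 1.074870 = £3,156 per tonne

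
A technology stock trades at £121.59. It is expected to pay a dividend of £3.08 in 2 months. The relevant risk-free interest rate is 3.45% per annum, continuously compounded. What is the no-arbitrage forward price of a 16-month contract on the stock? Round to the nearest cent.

£124.11

PV(dividends) I = 3.08·e^(−0.0345·2/12)
I = 3.0623
F = (S − I)·e^(rT) = (121.59 − 3.0623) · e^(0.0345·16/12)
= 118.5277 · e^0.046000 = 118.5277 × 1.047074 = £124.11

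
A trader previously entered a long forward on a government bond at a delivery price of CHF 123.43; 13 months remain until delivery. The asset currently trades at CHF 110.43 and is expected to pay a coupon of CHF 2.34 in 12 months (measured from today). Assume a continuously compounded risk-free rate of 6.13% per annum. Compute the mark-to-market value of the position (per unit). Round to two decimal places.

PV(remaining coupons) I = 2.34·e^(−0.0613·12/12) = 2.2009
Current forward F = (S − I)·e^(rT) = (110.43 − 2.2009)·e^(0.0613·13/12) = 108.2291 × 1.068663 = 115.6604
Value (long) = (F − K)·e^(−rT) = (115.6604 − 123.43) × 0.935749 = -7.2704
Value = -CHF 7.27

-CHF 7.27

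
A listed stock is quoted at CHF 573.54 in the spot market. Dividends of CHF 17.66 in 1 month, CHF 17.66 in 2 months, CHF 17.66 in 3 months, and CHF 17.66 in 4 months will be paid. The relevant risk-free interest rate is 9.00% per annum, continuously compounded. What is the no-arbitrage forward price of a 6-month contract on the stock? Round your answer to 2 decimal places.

PV(dividends) I = 17.66·e^(−0.0900·1/12) + 17.66·e^(−0.0900·2/12) + 17.66·e^(−0.0900·3/12) + 17.66·e^(−0.0900·4/12)
I = 17.5280 + 17.3971 + 17.2671 + 17.1381 = 69.3303
F = (S − I)·e^(rT) = (573.54 − 69.3303) · e^(0.0900·6/12)
= 504.2097 · e^0.045000 = 504.2097 × 1.046028 = CHF 527.42

CHF 527.42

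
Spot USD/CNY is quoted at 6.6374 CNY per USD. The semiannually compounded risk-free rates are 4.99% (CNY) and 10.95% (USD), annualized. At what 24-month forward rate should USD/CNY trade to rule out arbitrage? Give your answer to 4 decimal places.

By covered interest parity, F = S · (1+r_CNY/2)^(2T) / (1+r_USD/2)^(2T)
= 6.6374 × 1.103598 / 1.237651 = 6.6374 × 0.891688
F = 5.9185 CNY per USD

5.9185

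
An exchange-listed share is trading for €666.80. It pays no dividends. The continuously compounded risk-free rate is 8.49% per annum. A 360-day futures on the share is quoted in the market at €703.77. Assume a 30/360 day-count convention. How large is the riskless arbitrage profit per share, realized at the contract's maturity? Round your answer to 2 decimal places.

Fair futures: F* = S·e^(carry·T), with carry = r = 0.0849
F* = 666.80 · e^(0.0849 × 360/360) = 666.80 · e^0.084900 = 666.80 × 1.088608 = €725.8838
Market €703.77 < fair €725.8838: forward underpriced → reverse cash-and-carry (short spot, go long the forward).
At maturity, profit = |F_mkt − F*| = |703.77 − 725.8838| = €22.11 per share

€22.11 per share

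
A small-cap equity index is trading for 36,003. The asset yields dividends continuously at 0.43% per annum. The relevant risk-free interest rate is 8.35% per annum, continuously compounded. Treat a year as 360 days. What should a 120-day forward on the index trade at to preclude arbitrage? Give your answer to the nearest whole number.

F = S·e^((r − q)T) = 36003 · e^((0.0835 − 0.0043) × 120/360)
= 36003 · e^0.026400 = 36003 × 1.026752
F = 36,966

36,966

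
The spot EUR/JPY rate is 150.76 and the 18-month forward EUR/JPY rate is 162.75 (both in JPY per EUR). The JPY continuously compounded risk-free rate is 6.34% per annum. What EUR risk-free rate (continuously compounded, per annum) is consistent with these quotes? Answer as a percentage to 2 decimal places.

F = S·e^((r_JPY − r_EUR)T) ⇒ r_EUR = r_JPY − ln(F/S)/T
ln(162.75/150.76) = 0.076526; /(18/12) = 0.051017
r_EUR = 0.0634 − 0.051017 = 0.012383
r_EUR = 1.24%

1.24%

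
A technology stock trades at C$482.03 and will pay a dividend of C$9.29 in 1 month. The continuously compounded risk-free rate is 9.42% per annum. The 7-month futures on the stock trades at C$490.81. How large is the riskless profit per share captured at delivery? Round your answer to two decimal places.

PV(dividends) I = 9.29·e^(−0.0942·1/12) = 9.2174
Fair futures F* = (S − I)·e^(rT) = (482.03 − 9.2174)·e^0.054950 = 472.8126 × 1.056488 = 499.5208
Market C$490.81 < fair 499.5208: forward underpriced → reverse cash-and-carry (short the stock, invest proceeds at r, pay the dividends, go long the forward).
Profit at T = |F_mkt − F*| = |490.81 − 499.5208| = C$8.71 per share

C$8.71 per share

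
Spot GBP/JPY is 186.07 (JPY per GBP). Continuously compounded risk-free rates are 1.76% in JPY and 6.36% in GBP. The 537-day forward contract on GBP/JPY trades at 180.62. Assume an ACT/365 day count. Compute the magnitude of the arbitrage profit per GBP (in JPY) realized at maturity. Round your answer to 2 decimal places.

6.73 per GBP (in JPY)

Fair forward: F* = S·e^(carry·T), with carry = (r_JPY − r_GBP) = 0.0176 − 0.0636 = -0.0460
F* = 186.07 · e^(-0.0460 × 537/365) = 186.07 · e^-0.067677 = 186.07 × 0.934562 = 173.8940
Market 180.62 > fair 173.8940: forward overpriced → cash-and-carry (buy spot, short the forward).
At maturity, profit = |F_mkt − F*| = |180.62 − 173.8940| = 6.73 per GBP (in JPY)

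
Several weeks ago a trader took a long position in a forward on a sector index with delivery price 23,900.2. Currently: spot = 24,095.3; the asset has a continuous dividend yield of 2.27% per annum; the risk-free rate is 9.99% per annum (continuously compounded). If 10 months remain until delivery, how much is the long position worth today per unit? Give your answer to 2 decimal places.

Current fair forward for the remaining 10 months: F = S·e^((r − q)·T), (r − q) = 0.0999 − 0.0227 = 0.0772
F = 24095.3 · e^(0.0772 × 10/12) = 24095.3 × 1.06644782 = 25696.3802
Value of long forward = (F − K)·e^(−rT) = (25696.3802 − 23900.2) · e^(−0.0999·10/12)
= 1796.1802 × 0.92012109 = 1652.70

1652.70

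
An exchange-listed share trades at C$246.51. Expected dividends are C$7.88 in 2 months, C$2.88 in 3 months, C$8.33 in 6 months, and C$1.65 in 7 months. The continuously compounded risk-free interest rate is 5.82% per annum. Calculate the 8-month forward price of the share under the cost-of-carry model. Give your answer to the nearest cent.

C$235.13

PV(dividends) I = 7.88·e^(−0.0582·2/12) + 2.88·e^(−0.0582·3/12) + 8.33·e^(−0.0582·6/12) + 1.65·e^(−0.0582·7/12)
I = 7.8039 + 2.8384 + 8.0911 + 1.5949 = 20.3283
F = (S − I)·e^(rT) = (246.51 − 20.3283) · e^(0.0582·8/12)
= 226.1817 · e^0.038800 = 226.1817 × 1.039563 = C$235.13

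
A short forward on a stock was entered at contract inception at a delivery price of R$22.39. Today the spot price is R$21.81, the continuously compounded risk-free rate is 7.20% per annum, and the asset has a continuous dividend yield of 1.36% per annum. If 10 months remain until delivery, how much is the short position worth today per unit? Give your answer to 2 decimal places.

-R$0.48

Current fair forward for the remaining 10 months: F = S·e^((r − q)·T), (r − q) = 0.0720 − 0.0136 = 0.0584
F = 21.81 · e^(0.0584 × 10/12) = 21.81 × 1.049870 = 22.8977
Value of long forward = (F − K)·e^(−rT) = (22.8977 − 22.39) · e^(−0.0720·10/12)
= 0.5077 × 0.941765 = 0.48
Short position value = −(long value) = -R$0.48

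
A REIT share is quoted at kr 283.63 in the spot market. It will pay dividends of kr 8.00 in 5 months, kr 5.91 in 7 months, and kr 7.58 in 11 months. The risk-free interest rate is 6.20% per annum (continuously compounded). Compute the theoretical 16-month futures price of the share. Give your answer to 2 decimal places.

PV(dividends) I = 8.00·e^(−0.0620·5/12) + 5.91·e^(−0.0620·7/12) + 7.58·e^(−0.0620·11/12)
I = 7.7960 + 5.7001 + 7.1612 = 20.6573
F = (S − I)·e^(rT) = (283.63 − 20.6573) · e^(0.0620·16/12)
= 262.9727 · e^0.082667 = 262.9727 × 1.086180 = kr 285.64

kr 285.64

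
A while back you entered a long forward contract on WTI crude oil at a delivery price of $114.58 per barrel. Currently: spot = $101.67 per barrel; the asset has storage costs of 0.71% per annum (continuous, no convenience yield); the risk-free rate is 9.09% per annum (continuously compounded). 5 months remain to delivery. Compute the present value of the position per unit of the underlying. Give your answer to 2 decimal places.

-$8.35 per barrel

Current fair forward for the remaining 5 months: F = S·e^((r + u)·T), (r + u) = 0.0909 + 0.0071 = 0.0980
F = 101.67 · e^(0.0980 × 5/12) = 101.67 × 1.041678 = 105.9074
Value of long forward = (F − K)·e^(−rT) = (105.9074 − 114.58) · e^(−0.0909·5/12)
= -8.6726 × 0.962833 = -8.35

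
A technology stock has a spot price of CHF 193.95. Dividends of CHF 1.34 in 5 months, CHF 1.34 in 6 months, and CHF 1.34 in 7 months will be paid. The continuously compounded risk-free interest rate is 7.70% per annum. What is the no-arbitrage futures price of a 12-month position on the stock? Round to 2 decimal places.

CHF 205.30

PV(dividends) I = 1.34·e^(−0.0770·5/12) + 1.34·e^(−0.0770·6/12) + 1.34·e^(−0.0770·7/12)
I = 1.2977 + 1.2894 + 1.2811 = 3.8682
F = (S − I)·e^(rT) = (193.95 − 3.8682) · e^(0.0770·12/12)
= 190.0818 · e^0.077000 = 190.0818 × 1.080042 = CHF 205.30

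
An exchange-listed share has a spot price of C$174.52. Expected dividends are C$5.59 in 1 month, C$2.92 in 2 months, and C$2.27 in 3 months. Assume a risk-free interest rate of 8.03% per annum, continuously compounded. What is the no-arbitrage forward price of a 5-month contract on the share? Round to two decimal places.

PV(dividends) I = 5.59·e^(−0.0803·1/12) + 2.92·e^(−0.0803·2/12) + 2.27·e^(−0.0803·3/12)
I = 5.5527 + 2.8812 + 2.2249 = 10.6588
F = (S − I)·e^(rT) = (174.52 − 10.6588) · e^(0.0803·5/12)
= 163.8612 · e^0.033458 = 163.8612 × 1.034024 = C$169.44

C$169.44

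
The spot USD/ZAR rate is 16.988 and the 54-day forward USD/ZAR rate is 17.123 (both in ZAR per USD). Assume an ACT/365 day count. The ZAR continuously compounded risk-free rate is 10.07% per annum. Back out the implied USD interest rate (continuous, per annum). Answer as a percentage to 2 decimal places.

4.72%

F = S·e^((r_ZAR − r_USD)T) ⇒ r_USD = r_ZAR − ln(F/S)/T
ln(17.123/16.988) = 0.007915; /(54/365) = 0.053500
r_USD = 0.1007 − 0.053500 = 0.047200
r_USD = 4.72%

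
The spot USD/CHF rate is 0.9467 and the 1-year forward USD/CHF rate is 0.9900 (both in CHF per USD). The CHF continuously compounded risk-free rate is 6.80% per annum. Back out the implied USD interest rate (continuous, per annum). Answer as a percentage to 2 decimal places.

F = S·e^((r_CHF − r_USD)T) ⇒ r_USD = r_CHF − ln(F/S)/T
ln(0.9900/0.9467) = 0.044723; /(1) = 0.044723
r_USD = 0.0680 − 0.044723 = 0.023277
r_USD = 2.33%

2.33%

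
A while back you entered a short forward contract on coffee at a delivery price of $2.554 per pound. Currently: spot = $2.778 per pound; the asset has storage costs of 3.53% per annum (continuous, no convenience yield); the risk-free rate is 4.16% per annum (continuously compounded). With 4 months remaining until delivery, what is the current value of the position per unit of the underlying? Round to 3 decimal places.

-$0.292 per pound

Current fair forward for the remaining 4 months: F = S·e^((r + u)·T), (r + u) = 0.0416 + 0.0353 = 0.0769
F = 2.778 · e^(0.0769 × 4/12) = 2.778 × 1.025965 = 2.8501
Value of long forward = (F − K)·e^(−rT) = (2.8501 − 2.554) · e^(−0.0416·4/12)
= 0.2961 × 0.986229 = 0.292
Short position value = −(long value) = -$0.292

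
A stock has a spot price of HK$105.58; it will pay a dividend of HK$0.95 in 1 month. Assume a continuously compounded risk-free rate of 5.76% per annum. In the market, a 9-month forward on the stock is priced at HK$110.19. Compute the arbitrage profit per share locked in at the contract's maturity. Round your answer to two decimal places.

HK$0.94 per share

PV(dividends) I = 0.95·e^(−0.0576·1/12) = 0.9455
Fair forward F* = (S − I)·e^(rT) = (105.58 − 0.9455)·e^0.043200 = 104.6345 × 1.044147 = 109.2538
Market HK$110.19 > fair 109.2538: forward overpriced → cash-and-carry (borrow at r, buy the stock and collect the dividends, short the forward).
Profit at T = |F_mkt − F*| = |110.19 − 109.2538| = HK$0.94 per share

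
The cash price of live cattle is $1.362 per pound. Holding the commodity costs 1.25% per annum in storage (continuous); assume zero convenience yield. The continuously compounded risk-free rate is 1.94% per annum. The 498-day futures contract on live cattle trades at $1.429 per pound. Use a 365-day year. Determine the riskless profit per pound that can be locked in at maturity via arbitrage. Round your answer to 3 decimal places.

$0.006 per pound

Fair futures: F* = S·e^(carry·T), with carry = (r + u) = 0.0194 + 0.0125 = 0.0319
F* = 1.362 · e^(0.0319 × 498/365) = 1.362 · e^0.043524 = 1.362 × 1.044485 = $1.4226
Market $1.429 > fair $1.4226: forward overpriced → cash-and-carry (buy spot, short the forward).
At maturity, profit = |F_mkt − F*| = |1.429 − 1.4226| = $0.006 per pound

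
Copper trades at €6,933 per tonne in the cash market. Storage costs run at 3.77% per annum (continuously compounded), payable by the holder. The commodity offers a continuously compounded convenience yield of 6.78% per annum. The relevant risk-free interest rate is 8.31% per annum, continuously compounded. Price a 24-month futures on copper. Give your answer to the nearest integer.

€7,708 per tonne

Net carry = r + u − y = 0.0831 + 0.0377 − 0.0678 = 0.0530
F = S·e^((r+u−y)T) = 6933 · e^(0.0530 × 24/12) = 6933 · e^0.106000
= 6933 × 1.111822 = €7,708 per tonne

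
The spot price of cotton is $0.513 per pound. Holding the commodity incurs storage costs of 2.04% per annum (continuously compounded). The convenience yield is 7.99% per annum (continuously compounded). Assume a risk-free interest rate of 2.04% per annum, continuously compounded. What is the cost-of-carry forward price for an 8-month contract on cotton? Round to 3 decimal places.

$0.500 per pound

Net carry = r + u − y = 0.0204 + 0.0204 − 0.0799 = -0.0391
F = S·e^((r+u−y)T) = 0.513 · e^(-0.0391 × 8/12) = 0.513 · e^-0.026067
= 0.513 × 0.974270 = $0.500 per pound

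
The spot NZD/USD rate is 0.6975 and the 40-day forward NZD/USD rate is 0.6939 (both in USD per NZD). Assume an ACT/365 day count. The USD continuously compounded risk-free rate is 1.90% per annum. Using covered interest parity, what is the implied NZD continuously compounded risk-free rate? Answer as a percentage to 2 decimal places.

F = S·e^((r_USD − r_NZD)T) ⇒ r_NZD = r_USD − ln(F/S)/T
ln(0.6939/0.6975) = -0.005175; /(40/365) = -0.047222
r_NZD = 0.0190 + 0.047222 = 0.066222
r_NZD = 6.62%

6.62%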